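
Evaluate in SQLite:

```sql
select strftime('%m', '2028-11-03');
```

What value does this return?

`%m` extracts the 2-digit month (01-12): 11.

11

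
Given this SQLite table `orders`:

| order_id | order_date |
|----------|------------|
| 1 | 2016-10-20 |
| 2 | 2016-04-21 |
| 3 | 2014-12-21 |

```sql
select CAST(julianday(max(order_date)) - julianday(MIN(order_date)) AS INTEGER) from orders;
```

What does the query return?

669

MIN = 2014-12-21, MAX = 2016-10-20.
10 days remain in December 2014 after the 21st (31 − 21).
Full months from January 2015 through September 2016 contribute their day counts.
Then 20 days into October 2016.
Total: 10 + 31 + 28 + 31 + 30 + 31 + 30 + 31 + 31 + 30 + 31 + 30 + 31 + 31 + 29 + 31 + 30 + 31 + 30 + 31 + 31 + 30 + 20 = 669.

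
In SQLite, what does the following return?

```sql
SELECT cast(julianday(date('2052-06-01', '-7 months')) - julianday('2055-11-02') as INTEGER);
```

Adding -7 months to 2052-06-01 gives 2051-11-01.
29 days remain in November 2051 after the 1st (30 − 1).
Full months from December 2051 through October 2055 contribute their day counts.
Then 2 days into November 2055.
Total: 29 + 31 + 31 + 29 + 31 + 30 + 31 + 30 + 31 + 31 + 30 + 31 + 30 + 31 + 31 + 28 + 31 + 30 + 31 + 30 + 31 + 31 + 30 + 31 + 30 + 31 + 31 + 28 + 31 + 30 + 31 + 30 + 31 + 31 + 30 + 31 + 30 + 31 + 31 + 28 + 31 + 30 + 31 + 30 + 31 + 31 + 30 + 31 + 2 = 1462.
The subtraction is earlier − later, so the result is −1462 → -1462.

-1462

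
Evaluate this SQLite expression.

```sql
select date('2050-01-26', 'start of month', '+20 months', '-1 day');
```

`start of month` rewinds 2050-01-26 to 2050-01-01.
Adding +20 months to 2050-01-01 gives 2051-09-01.
Going back 1 day from 2051-09-01 reaches 2051-08-31 (last day of August, 31 days).

2051-08-31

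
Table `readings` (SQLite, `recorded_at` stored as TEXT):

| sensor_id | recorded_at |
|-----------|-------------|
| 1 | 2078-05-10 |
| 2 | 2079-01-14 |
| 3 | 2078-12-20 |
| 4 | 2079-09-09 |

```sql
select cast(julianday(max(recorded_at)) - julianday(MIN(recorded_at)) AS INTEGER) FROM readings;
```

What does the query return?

487

MIN = 2078-05-10, MAX = 2079-09-09.
21 days remain in May 2078 after the 10th (31 − 10).
Full months from June 2078 through August 2079 contribute their day counts.
Then 9 days into September 2079.
Total: 21 + 30 + 31 + 31 + 30 + 31 + 30 + 31 + 31 + 28 + 31 + 30 + 31 + 30 + 31 + 31 + 9 = 487.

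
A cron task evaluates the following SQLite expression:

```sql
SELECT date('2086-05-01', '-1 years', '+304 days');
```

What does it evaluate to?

Adding -1 year to 2086-05-01 gives 2085-05-01.
Applying '+304 days' to 2085-05-01: counting 304 days forward gives 2086-03-01.

2086-03-01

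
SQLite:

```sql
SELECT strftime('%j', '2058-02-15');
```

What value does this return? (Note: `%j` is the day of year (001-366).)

Day-of-year for 2058-02-15: days since 2058-01-01 inclusive = 46, zero-padded to 046.

046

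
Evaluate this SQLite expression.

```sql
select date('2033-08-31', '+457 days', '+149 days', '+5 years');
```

2040-04-29

Applying '+457 days' to 2033-08-31: counting 457 days forward gives 2034-12-01.
Applying '+149 days' to 2034-12-01: counting 149 days forward gives 2035-04-29.
Adding +5 years to 2035-04-29 gives 2040-04-29.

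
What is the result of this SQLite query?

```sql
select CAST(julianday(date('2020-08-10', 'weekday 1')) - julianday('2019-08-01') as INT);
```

`weekday 1` advances to the next Monday; 2020-08-10 is already a Monday, so it stays at 2020-08-10.
30 days remain in August 2019 after the 1st (31 − 1).
Full months from September 2019 through July 2020 contribute their day counts.
Then 10 days into August 2020.
Total: 30 + 30 + 31 + 30 + 31 + 31 + 29 + 31 + 30 + 31 + 30 + 31 + 10 = 375.

375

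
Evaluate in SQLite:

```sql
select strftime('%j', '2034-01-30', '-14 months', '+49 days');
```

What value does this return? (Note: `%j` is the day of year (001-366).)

First apply '-14 months', '+49 days': 2034-01-30 → 2033-01-18.
Day-of-year for 2033-01-18: days since 2033-01-01 inclusive = 18, zero-padded to 018.

018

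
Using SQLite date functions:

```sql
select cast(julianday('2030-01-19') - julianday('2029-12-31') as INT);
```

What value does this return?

0 days remain in December 2029 after the 31st (31 − 31).
Then 19 days into January 2030.
Total: 0 + 19 = 19.

19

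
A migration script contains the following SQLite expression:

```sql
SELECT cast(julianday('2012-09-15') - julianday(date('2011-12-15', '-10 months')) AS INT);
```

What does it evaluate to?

578

Adding -10 months to 2011-12-15 gives 2011-02-15.
13 days remain in February 2011 after the 15th (28 − 15).
Full months from March 2011 through August 2012 contribute their day counts.
Then 15 days into September 2012.
Total: 13 + 31 + 30 + 31 + 30 + 31 + 31 + 30 + 31 + 30 + 31 + 31 + 29 + 31 + 30 + 31 + 30 + 31 + 31 + 15 = 578.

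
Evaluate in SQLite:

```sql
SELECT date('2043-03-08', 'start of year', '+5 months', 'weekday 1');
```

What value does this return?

2043-06-01

`start of year` rewinds 2043-03-08 to 2043-01-01.
Adding +5 months to 2043-01-01 gives 2043-06-01.
`weekday 1` advances to the next Monday; 2043-06-01 is already a Monday, so it stays at 2043-06-01.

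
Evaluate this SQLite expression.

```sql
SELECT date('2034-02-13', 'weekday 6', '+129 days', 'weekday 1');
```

2034-07-03

`weekday 6` advances to the next Saturday; 2034-02-13 is a Monday, so it moves forward to 2034-02-18.
Applying '+129 days' to 2034-02-18: counting 129 days forward gives 2034-06-27.
`weekday 1` advances to the next Monday; 2034-06-27 is a Tuesday, so it moves forward to 2034-07-03.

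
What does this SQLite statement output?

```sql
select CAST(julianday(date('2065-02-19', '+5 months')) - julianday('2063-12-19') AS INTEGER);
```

578

Adding +5 months to 2065-02-19 gives 2065-07-19.
12 days remain in December 2063 after the 19th (31 − 19).
Full months from January 2064 through June 2065 contribute their day counts.
Then 19 days into July 2065.
Total: 12 + 31 + 29 + 31 + 30 + 31 + 30 + 31 + 31 + 30 + 31 + 30 + 31 + 31 + 28 + 31 + 30 + 31 + 30 + 19 = 578.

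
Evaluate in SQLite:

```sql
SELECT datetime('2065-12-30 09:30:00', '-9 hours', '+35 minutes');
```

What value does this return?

-9 hours from 2065-12-30 09:30:00 is 2065-12-30 00:30:00.
+35 minutes from 2065-12-30 00:30:00 is 2065-12-30 01:05:00.

2065-12-30 01:05:00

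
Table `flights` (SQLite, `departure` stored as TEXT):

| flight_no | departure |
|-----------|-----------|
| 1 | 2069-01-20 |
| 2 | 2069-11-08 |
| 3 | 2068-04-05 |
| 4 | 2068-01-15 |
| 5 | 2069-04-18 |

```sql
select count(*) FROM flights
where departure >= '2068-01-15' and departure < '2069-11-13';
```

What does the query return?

5

Rows in [2068-01-15, 2069-11-13): 2069-01-20, 2069-11-08, 2068-04-05, 2068-01-15, 2069-04-18 → 5 rows.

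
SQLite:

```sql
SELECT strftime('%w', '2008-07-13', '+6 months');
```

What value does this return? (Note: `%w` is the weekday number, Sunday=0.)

2

First apply '+6 months': 2008-07-13 → 2009-01-13.
2009-01-13 is a Tuesday; with Sunday=0 that is 2.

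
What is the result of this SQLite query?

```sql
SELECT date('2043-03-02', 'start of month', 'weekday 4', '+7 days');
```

`start of month` rewinds 2043-03-02 to 2043-03-01.
`weekday 4` advances to the next Thursday; 2043-03-01 is a Sunday, so it moves forward to 2043-03-05.
Advancing 7 more days within March lands on 2043-03-12.

2043-03-12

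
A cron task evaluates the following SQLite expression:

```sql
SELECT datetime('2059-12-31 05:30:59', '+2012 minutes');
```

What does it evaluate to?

2060-01-01 15:02:59

2012 minutes = 33h 32m; +2012 minutes from 2059-12-31 05:30:59 is 2060-01-01 15:02:59 (crosses midnight).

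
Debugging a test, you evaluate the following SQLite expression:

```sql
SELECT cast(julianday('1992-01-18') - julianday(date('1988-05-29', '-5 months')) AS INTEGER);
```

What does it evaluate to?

Adding -5 months to 1988-05-29 gives 1987-12-29.
2 days remain in December 1987 after the 29th (31 − 29).
Full months from January 1988 through December 1991 contribute their day counts.
Then 18 days into January 1992.
Total: 2 + 31 + 29 + 31 + 30 + 31 + 30 + 31 + 31 + 30 + 31 + 30 + 31 + 31 + 28 + 31 + 30 + 31 + 30 + 31 + 31 + 30 + 31 + 30 + 31 + 31 + 28 + 31 + 30 + 31 + 30 + 31 + 31 + 30 + 31 + 30 + 31 + 31 + 28 + 31 + 30 + 31 + 30 + 31 + 31 + 30 + 31 + 30 + 31 + 18 = 1481.

1481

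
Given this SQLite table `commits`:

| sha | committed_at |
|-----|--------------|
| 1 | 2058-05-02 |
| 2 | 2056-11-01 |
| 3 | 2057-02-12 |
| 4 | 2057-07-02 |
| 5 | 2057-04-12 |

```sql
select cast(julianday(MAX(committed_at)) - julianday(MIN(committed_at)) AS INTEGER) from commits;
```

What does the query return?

MIN = 2056-11-01, MAX = 2058-05-02.
29 days remain in November 2056 after the 1st (30 − 1).
Full months from December 2056 through April 2058 contribute their day counts.
Then 2 days into May 2058.
Total: 29 + 31 + 31 + 28 + 31 + 30 + 31 + 30 + 31 + 31 + 30 + 31 + 30 + 31 + 31 + 28 + 31 + 30 + 2 = 547.

547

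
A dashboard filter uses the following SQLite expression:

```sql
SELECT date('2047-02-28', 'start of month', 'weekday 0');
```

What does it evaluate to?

2047-02-03

`start of month` rewinds 2047-02-28 to 2047-02-01.
`weekday 0` advances to the next Sunday; 2047-02-01 is a Friday, so it moves forward to 2047-02-03.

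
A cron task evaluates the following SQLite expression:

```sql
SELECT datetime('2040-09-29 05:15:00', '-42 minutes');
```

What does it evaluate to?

-42 minutes from 2040-09-29 05:15:00 is 2040-09-29 04:33:00.

2040-09-29 04:33:00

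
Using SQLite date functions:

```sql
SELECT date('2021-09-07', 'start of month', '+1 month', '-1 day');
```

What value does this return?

2021-09-30

`start of month` rewinds 2021-09-07 to 2021-09-01.
Adding +1 month to 2021-09-01 gives 2021-10-01.
Going back 1 day from 2021-10-01 reaches 2021-09-30 (last day of September, 30 days).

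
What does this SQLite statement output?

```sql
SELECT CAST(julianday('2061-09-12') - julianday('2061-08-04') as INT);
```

39

27 days remain in August 2061 after the 4th (31 − 4).
Then 12 days into September 2061.
Total: 27 + 12 = 39.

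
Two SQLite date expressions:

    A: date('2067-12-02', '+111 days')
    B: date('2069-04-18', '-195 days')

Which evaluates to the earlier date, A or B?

A

A = 2068-03-22.
B = 2068-10-05.
A is earlier.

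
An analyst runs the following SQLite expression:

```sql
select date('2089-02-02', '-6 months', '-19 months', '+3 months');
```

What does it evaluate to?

Adding -6 months to 2089-02-02 gives 2088-08-02.
Adding -19 months to 2088-08-02 gives 2087-01-02.
Adding +3 months to 2087-01-02 gives 2087-04-02.

2087-04-02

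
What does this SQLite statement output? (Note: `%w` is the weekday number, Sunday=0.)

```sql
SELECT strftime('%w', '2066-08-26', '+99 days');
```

5

First apply '+99 days': 2066-08-26 → 2066-12-03.
2066-12-03 is a Friday; with Sunday=0 that is 5.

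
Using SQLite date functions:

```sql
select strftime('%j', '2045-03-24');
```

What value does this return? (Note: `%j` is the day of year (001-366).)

083

Day-of-year for 2045-03-24: days since 2045-01-01 inclusive = 83, zero-padded to 083.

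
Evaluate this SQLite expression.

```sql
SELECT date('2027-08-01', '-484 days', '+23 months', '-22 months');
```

Applying '-484 days' to 2027-08-01: counting 484 days back gives 2026-04-04.
Adding +23 months to 2026-04-04 gives 2028-03-04.
Adding -22 months to 2028-03-04 gives 2026-05-04.

2026-05-04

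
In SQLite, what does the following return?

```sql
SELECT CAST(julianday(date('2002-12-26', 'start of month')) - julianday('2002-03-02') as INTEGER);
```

274

`start of month` rewinds 2002-12-26 to 2002-12-01.
29 days remain in March 2002 after the 2nd (31 − 2).
Full months from April 2002 through November 2002 contribute their day counts.
Then 1 day into December 2002.
Total: 29 + 30 + 31 + 30 + 31 + 31 + 30 + 31 + 30 + 1 = 274.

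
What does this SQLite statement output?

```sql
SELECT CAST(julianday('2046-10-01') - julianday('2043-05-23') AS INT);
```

8 days remain in May 2043 after the 23rd (31 − 23).
Full months from June 2043 through September 2046 contribute their day counts.
Then 1 day into October 2046.
Total: 8 + 30 + 31 + 31 + 30 + 31 + 30 + 31 + 31 + 29 + 31 + 30 + 31 + 30 + 31 + 31 + 30 + 31 + 30 + 31 + 31 + 28 + 31 + 30 + 31 + 30 + 31 + 31 + 30 + 31 + 30 + 31 + 31 + 28 + 31 + 30 + 31 + 30 + 31 + 31 + 30 + 1 = 1227.

1227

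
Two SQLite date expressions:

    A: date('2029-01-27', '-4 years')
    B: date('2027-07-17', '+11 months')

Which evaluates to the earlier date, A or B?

A

A = 2025-01-27.
B = 2028-06-17.
A is earlier.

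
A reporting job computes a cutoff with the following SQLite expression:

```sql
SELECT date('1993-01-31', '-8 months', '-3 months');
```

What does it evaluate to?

Adding -8 months to 1993-01-31 gives 1992-05-31.
Adding -3 months to 1992-05-31 targets 1992-02-31. February 1992 has only 29 days, so SQLite normalizes the 2-day overflow forward to 1992-03-02.

1992-03-02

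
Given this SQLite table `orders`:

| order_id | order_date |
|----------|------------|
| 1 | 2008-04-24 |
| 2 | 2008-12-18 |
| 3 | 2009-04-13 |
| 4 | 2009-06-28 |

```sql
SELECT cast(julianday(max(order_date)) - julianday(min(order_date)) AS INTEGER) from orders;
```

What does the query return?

MIN = 2008-04-24, MAX = 2009-06-28.
6 days remain in April 2008 after the 24th (30 − 24).
Full months from May 2008 through May 2009 contribute their day counts.
Then 28 days into June 2009.
Total: 6 + 31 + 30 + 31 + 31 + 30 + 31 + 30 + 31 + 31 + 28 + 31 + 30 + 31 + 28 = 430.

430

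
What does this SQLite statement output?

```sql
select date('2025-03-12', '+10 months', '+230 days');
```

Adding +10 months to 2025-03-12 gives 2026-01-12.
Applying '+230 days' to 2026-01-12: counting 230 days forward gives 2026-08-30.

2026-08-30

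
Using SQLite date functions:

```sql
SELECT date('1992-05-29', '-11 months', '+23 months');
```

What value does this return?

Adding -11 months to 1992-05-29 gives 1991-06-29.
Adding +23 months to 1991-06-29 gives 1993-05-29.

1993-05-29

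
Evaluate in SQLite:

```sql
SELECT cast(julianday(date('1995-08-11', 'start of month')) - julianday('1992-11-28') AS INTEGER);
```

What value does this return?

976

`start of month` rewinds 1995-08-11 to 1995-08-01.
2 days remain in November 1992 after the 28th (30 − 28).
Full months from December 1992 through July 1995 contribute their day counts.
Then 1 day into August 1995.
Total: 2 + 31 + 31 + 28 + 31 + 30 + 31 + 30 + 31 + 31 + 30 + 31 + 30 + 31 + 31 + 28 + 31 + 30 + 31 + 30 + 31 + 31 + 30 + 31 + 30 + 31 + 31 + 28 + 31 + 30 + 31 + 30 + 31 + 1 = 976.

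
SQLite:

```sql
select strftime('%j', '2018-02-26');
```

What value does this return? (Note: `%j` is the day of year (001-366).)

Day-of-year for 2018-02-26: days since 2018-01-01 inclusive = 57, zero-padded to 057.

057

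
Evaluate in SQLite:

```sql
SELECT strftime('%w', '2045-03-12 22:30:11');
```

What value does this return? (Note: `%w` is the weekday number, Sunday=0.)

2045-03-12 is a Sunday; with Sunday=0 that is 0.

0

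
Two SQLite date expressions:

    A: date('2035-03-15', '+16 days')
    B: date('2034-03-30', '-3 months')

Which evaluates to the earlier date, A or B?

B

A = 2035-03-31.
B = 2033-12-30.
B is earlier.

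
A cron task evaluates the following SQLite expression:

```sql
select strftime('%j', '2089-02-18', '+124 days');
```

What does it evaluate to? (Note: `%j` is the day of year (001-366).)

First apply '+124 days': 2089-02-18 → 2089-06-22.
Day-of-year for 2089-06-22: days since 2089-01-01 inclusive = 173, zero-padded to 173.

173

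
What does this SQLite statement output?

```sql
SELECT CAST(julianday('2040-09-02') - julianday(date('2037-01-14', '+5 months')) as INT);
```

Adding +5 months to 2037-01-14 gives 2037-06-14.
16 days remain in June 2037 after the 14th (30 − 14).
Full months from July 2037 through August 2040 contribute their day counts.
Then 2 days into September 2040.
Total: 16 + 31 + 31 + 30 + 31 + 30 + 31 + 31 + 28 + 31 + 30 + 31 + 30 + 31 + 31 + 30 + 31 + 30 + 31 + 31 + 28 + 31 + 30 + 31 + 30 + 31 + 31 + 30 + 31 + 30 + 31 + 31 + 29 + 31 + 30 + 31 + 30 + 31 + 31 + 2 = 1176.

1176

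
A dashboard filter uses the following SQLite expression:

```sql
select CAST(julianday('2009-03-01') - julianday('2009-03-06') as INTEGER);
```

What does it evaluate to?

-5

Both dates are in March 2009: 6 − 1 = 5.
The subtraction is earlier − later, so the result is −5 → -5.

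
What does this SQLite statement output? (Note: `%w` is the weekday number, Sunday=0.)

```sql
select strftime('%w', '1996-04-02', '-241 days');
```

6

First apply '-241 days': 1996-04-02 → 1995-08-05.
1995-08-05 is a Saturday; with Sunday=0 that is 6.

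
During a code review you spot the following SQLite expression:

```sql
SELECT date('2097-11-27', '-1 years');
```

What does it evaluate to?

Adding -1 year to 2097-11-27 gives 2096-11-27.

2096-11-27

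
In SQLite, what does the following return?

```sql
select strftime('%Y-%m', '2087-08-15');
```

`%Y-%m` extracts the year-month: 2087-08.

2087-08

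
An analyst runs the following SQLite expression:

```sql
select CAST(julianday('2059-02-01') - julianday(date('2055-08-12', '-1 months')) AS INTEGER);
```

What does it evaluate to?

1300

Adding -1 month to 2055-08-12 gives 2055-07-12.
19 days remain in July 2055 after the 12th (31 − 12).
Full months from August 2055 through January 2059 contribute their day counts.
Then 1 day into February 2059.
Total: 19 + 31 + 30 + 31 + 30 + 31 + 31 + 29 + 31 + 30 + 31 + 30 + 31 + 31 + 30 + 31 + 30 + 31 + 31 + 28 + 31 + 30 + 31 + 30 + 31 + 31 + 30 + 31 + 30 + 31 + 31 + 28 + 31 + 30 + 31 + 30 + 31 + 31 + 30 + 31 + 30 + 31 + 31 + 1 = 1300.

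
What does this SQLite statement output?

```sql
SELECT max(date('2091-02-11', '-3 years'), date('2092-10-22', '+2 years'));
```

date('2091-02-11', '-3 years') → 2088-02-11.
date('2092-10-22', '+2 years') → 2094-10-22.
Later of the two is 2094-10-22.

2094-10-22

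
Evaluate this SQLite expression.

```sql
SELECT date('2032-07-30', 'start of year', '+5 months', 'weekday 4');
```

`start of year` rewinds 2032-07-30 to 2032-01-01.
Adding +5 months to 2032-01-01 gives 2032-06-01.
`weekday 4` advances to the next Thursday; 2032-06-01 is a Tuesday, so it moves forward to 2032-06-03.

2032-06-03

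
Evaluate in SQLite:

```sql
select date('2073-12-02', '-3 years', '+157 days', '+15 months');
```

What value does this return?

2072-08-08

Adding -3 years to 2073-12-02 gives 2070-12-02.
Applying '+157 days' to 2070-12-02: counting 157 days forward gives 2071-05-08.
Adding +15 months to 2071-05-08 gives 2072-08-08.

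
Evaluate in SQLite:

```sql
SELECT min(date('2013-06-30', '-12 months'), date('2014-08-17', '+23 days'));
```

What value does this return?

date('2013-06-30', '-12 months') → 2012-06-30.
date('2014-08-17', '+23 days') → 2014-09-09.
Earlier of the two is 2012-06-30.

2012-06-30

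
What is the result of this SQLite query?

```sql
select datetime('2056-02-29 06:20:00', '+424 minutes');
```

424 minutes = 7h 4m; +424 minutes from 2056-02-29 06:20:00 is 2056-02-29 13:24:00.

2056-02-29 13:24:00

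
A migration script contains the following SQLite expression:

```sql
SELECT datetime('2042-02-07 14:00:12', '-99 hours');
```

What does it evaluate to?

-99 hours from 2042-02-07 14:00:12 is 2042-02-03 11:00:12 (crosses midnight).

2042-02-03 11:00:12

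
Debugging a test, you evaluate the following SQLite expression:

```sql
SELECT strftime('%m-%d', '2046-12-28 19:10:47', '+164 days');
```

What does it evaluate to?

First apply '+164 days': 2046-12-28 19:10:47 → 2047-06-10 19:10:47.
`%m-%d` extracts the month-day: 06-10.

06-10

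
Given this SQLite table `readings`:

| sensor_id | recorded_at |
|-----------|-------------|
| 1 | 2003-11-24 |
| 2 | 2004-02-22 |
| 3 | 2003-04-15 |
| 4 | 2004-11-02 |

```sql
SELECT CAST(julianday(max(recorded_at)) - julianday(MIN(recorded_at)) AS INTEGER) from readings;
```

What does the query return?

567

MIN = 2003-04-15, MAX = 2004-11-02.
15 days remain in April 2003 after the 15th (30 − 15).
Full months from May 2003 through October 2004 contribute their day counts.
Then 2 days into November 2004.
Total: 15 + 31 + 30 + 31 + 31 + 30 + 31 + 30 + 31 + 31 + 29 + 31 + 30 + 31 + 30 + 31 + 31 + 30 + 31 + 2 = 567.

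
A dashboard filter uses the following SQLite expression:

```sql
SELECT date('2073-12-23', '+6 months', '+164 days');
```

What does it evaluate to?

Adding +6 months to 2073-12-23 gives 2074-06-23.
Applying '+164 days' to 2074-06-23: counting 164 days forward gives 2074-12-04.

2074-12-04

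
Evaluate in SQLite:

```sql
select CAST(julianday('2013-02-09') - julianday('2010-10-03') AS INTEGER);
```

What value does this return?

860

28 days remain in October 2010 after the 3rd (31 − 3).
Full months from November 2010 through January 2013 contribute their day counts.
Then 9 days into February 2013.
Total: 28 + 30 + 31 + 31 + 28 + 31 + 30 + 31 + 30 + 31 + 31 + 30 + 31 + 30 + 31 + 31 + 29 + 31 + 30 + 31 + 30 + 31 + 31 + 30 + 31 + 30 + 31 + 31 + 9 = 860.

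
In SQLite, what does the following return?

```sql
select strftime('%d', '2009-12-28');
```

`%d` extracts the 2-digit day of month: 28.

28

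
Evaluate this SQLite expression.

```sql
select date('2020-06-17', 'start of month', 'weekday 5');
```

2020-06-05

`start of month` rewinds 2020-06-17 to 2020-06-01.
`weekday 5` advances to the next Friday; 2020-06-01 is a Monday, so it moves forward to 2020-06-05.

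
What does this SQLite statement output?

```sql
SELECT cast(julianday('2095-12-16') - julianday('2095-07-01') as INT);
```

30 days remain in July 2095 after the 1st (31 − 1).
August 2095: 31 days.
September 2095: 30 days.
October 2095: 31 days.
November 2095: 30 days.
Then 16 days into December 2095.
Total: 30 + 31 + 30 + 31 + 30 + 16 = 168.

168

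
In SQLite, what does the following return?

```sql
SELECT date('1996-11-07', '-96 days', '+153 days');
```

1997-01-03

Applying '-96 days' to 1996-11-07: counting 96 days back gives 1996-08-03.
Applying '+153 days' to 1996-08-03: counting 153 days forward gives 1997-01-03.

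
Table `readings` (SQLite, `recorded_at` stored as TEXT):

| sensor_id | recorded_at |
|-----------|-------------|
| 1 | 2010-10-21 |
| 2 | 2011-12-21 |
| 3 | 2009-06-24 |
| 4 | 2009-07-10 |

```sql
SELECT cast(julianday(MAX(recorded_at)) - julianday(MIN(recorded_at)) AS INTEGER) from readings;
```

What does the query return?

MIN = 2009-06-24, MAX = 2011-12-21.
6 days remain in June 2009 after the 24th (30 − 24).
Full months from July 2009 through November 2011 contribute their day counts.
Then 21 days into December 2011.
Total: 6 + 31 + 31 + 30 + 31 + 30 + 31 + 31 + 28 + 31 + 30 + 31 + 30 + 31 + 31 + 30 + 31 + 30 + 31 + 31 + 28 + 31 + 30 + 31 + 30 + 31 + 31 + 30 + 31 + 30 + 21 = 910.

910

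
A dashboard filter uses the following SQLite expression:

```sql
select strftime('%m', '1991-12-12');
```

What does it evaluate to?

`%m` extracts the 2-digit month (01-12): 12.

12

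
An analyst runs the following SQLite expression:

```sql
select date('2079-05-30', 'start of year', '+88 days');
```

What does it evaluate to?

`start of year` rewinds 2079-05-30 to 2079-01-01.
Applying '+88 days' to 2079-01-01: counting 88 days forward gives 2079-03-30.

2079-03-30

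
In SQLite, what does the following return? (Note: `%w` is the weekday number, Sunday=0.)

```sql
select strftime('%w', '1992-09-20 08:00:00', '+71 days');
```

1

First apply '+71 days': 1992-09-20 08:00:00 → 1992-11-30 08:00:00.
1992-11-30 is a Monday; with Sunday=0 that is 1.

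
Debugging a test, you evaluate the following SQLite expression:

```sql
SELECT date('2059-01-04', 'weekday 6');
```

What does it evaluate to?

`weekday 6` advances to the next Saturday; 2059-01-04 is already a Saturday, so it stays at 2059-01-04.

2059-01-04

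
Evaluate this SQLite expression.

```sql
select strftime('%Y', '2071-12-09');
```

`%Y` extracts the 4-digit year: 2071.

2071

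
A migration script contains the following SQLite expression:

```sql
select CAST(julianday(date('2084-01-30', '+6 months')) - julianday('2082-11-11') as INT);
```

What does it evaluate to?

627

Adding +6 months to 2084-01-30 gives 2084-07-30.
19 days remain in November 2082 after the 11th (30 − 11).
Full months from December 2082 through June 2084 contribute their day counts.
Then 30 days into July 2084.
Total: 19 + 31 + 31 + 28 + 31 + 30 + 31 + 30 + 31 + 31 + 30 + 31 + 30 + 31 + 31 + 29 + 31 + 30 + 31 + 30 + 30 = 627.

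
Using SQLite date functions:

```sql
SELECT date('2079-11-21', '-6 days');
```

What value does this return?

Going back 6 days within November lands on 2079-11-15.

2079-11-15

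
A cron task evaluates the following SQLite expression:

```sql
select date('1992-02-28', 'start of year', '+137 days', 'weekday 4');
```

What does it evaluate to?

1992-05-21

`start of year` rewinds 1992-02-28 to 1992-01-01.
Applying '+137 days' to 1992-01-01: counting 137 days forward gives 1992-05-17.
`weekday 4` advances to the next Thursday; 1992-05-17 is a Sunday, so it moves forward to 1992-05-21.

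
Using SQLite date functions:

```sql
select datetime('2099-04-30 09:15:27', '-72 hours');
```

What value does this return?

-72 hours from 2099-04-30 09:15:27 is 2099-04-27 09:15:27 (crosses midnight).

2099-04-27 09:15:27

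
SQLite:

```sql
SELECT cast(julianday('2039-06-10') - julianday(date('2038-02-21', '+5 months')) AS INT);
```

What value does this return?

324

Adding +5 months to 2038-02-21 gives 2038-07-21.
10 days remain in July 2038 after the 21st (31 − 21).
Full months from August 2038 through May 2039 contribute their day counts.
Then 10 days into June 2039.
Total: 10 + 31 + 30 + 31 + 30 + 31 + 31 + 28 + 31 + 30 + 31 + 10 = 324.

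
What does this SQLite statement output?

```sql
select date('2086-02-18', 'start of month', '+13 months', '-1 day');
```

2087-02-28

`start of month` rewinds 2086-02-18 to 2086-02-01.
Adding +13 months to 2086-02-01 gives 2087-03-01.
Going back 1 day from 2087-03-01 reaches 2087-02-28 (last day of February, 28 days).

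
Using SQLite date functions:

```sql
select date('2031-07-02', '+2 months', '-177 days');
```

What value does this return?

2031-03-09

Adding +2 months to 2031-07-02 gives 2031-09-02.
Applying '-177 days' to 2031-09-02: counting 177 days back gives 2031-03-09.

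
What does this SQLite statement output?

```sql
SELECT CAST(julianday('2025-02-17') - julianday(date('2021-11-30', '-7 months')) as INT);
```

1389

Adding -7 months to 2021-11-30 gives 2021-04-30.
0 days remain in April 2021 after the 30th (30 − 30).
Full months from May 2021 through January 2025 contribute their day counts.
Then 17 days into February 2025.
Total: 0 + 31 + 30 + 31 + 31 + 30 + 31 + 30 + 31 + 31 + 28 + 31 + 30 + 31 + 30 + 31 + 31 + 30 + 31 + 30 + 31 + 31 + 28 + 31 + 30 + 31 + 30 + 31 + 31 + 30 + 31 + 30 + 31 + 31 + 29 + 31 + 30 + 31 + 30 + 31 + 31 + 30 + 31 + 30 + 31 + 31 + 17 = 1389.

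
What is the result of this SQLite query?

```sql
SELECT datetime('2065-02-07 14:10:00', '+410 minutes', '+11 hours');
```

410 minutes = 6h 50m; +410 minutes from 2065-02-07 14:10:00 is 2065-02-07 21:00:00.
+11 hours from 2065-02-07 21:00:00 is 2065-02-08 08:00:00 (crosses midnight).

2065-02-08 08:00:00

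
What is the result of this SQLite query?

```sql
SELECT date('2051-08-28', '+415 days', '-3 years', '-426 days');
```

2048-08-16

Applying '+415 days' to 2051-08-28: counting 415 days forward gives 2052-10-16.
Adding -3 years to 2052-10-16 gives 2049-10-16.
Applying '-426 days' to 2049-10-16: counting 426 days back gives 2048-08-16.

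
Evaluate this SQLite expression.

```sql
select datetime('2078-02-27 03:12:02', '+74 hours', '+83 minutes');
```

2078-03-02 06:35:02

+74 hours from 2078-02-27 03:12:02 is 2078-03-02 05:12:02 (crosses midnight).
83 minutes = 1h 23m; +83 minutes from 2078-03-02 05:12:02 is 2078-03-02 06:35:02.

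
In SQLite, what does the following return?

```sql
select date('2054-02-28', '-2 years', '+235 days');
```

2052-10-20

Adding -2 years to 2054-02-28 gives 2052-02-28.
Applying '+235 days' to 2052-02-28: counting 235 days forward gives 2052-10-20.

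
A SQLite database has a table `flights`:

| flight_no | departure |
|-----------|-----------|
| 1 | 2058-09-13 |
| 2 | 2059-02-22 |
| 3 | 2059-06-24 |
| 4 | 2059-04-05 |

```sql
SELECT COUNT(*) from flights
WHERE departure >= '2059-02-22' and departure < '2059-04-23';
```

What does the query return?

2

Rows in [2059-02-22, 2059-04-23): 2059-02-22, 2059-04-05 → 2 rows.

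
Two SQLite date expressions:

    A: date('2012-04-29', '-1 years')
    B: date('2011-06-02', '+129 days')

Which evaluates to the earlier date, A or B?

A = 2011-04-29.
B = 2011-10-09.
A is earlier.

A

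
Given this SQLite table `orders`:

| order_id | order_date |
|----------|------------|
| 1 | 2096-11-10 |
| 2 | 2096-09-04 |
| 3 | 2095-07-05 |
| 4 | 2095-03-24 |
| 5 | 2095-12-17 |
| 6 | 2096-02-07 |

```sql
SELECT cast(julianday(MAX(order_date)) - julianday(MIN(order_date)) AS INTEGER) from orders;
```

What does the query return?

MIN = 2095-03-24, MAX = 2096-11-10.
7 days remain in March 2095 after the 24th (31 − 24).
Full months from April 2095 through October 2096 contribute their day counts.
Then 10 days into November 2096.
Total: 7 + 30 + 31 + 30 + 31 + 31 + 30 + 31 + 30 + 31 + 31 + 29 + 31 + 30 + 31 + 30 + 31 + 31 + 30 + 31 + 10 = 597.

597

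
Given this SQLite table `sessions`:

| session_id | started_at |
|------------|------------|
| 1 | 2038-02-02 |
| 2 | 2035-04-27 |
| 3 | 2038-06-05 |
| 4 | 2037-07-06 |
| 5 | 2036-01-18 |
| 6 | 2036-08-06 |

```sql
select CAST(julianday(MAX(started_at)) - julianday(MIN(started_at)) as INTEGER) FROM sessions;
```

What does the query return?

MIN = 2035-04-27, MAX = 2038-06-05.
3 days remain in April 2035 after the 27th (30 − 27).
Full months from May 2035 through May 2038 contribute their day counts.
Then 5 days into June 2038.
Total: 3 + 31 + 30 + 31 + 31 + 30 + 31 + 30 + 31 + 31 + 29 + 31 + 30 + 31 + 30 + 31 + 31 + 30 + 31 + 30 + 31 + 31 + 28 + 31 + 30 + 31 + 30 + 31 + 31 + 30 + 31 + 30 + 31 + 31 + 28 + 31 + 30 + 31 + 5 = 1135.

1135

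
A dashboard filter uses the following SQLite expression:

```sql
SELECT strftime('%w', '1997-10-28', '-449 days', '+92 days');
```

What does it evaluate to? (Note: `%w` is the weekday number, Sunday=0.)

First apply '-449 days', '+92 days': 1997-10-28 → 1996-11-05.
1996-11-05 is a Tuesday; with Sunday=0 that is 2.

2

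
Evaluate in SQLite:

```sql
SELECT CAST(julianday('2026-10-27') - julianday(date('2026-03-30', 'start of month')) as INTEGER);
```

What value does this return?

`start of month` rewinds 2026-03-30 to 2026-03-01.
30 days remain in March 2026 after the 1st (31 − 1).
Full months from April 2026 through September 2026 contribute their day counts.
Then 27 days into October 2026.
Total: 30 + 30 + 31 + 30 + 31 + 31 + 30 + 27 = 240.

240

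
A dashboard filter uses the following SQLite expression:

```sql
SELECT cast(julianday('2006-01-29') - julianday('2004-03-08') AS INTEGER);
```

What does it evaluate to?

692

23 days remain in March 2004 after the 8th (31 − 8).
Full months from April 2004 through December 2005 contribute their day counts.
Then 29 days into January 2006.
Total: 23 + 30 + 31 + 30 + 31 + 31 + 30 + 31 + 30 + 31 + 31 + 28 + 31 + 30 + 31 + 30 + 31 + 31 + 30 + 31 + 30 + 31 + 29 = 692.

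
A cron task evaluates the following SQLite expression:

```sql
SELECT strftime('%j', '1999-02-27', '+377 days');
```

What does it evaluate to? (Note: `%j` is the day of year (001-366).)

070

First apply '+377 days': 1999-02-27 → 2000-03-10.
Day-of-year for 2000-03-10: days since 2000-01-01 inclusive = 70, zero-padded to 070.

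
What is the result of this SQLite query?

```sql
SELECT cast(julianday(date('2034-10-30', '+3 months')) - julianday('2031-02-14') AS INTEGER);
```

1446

Adding +3 months to 2034-10-30 gives 2035-01-30.
14 days remain in February 2031 after the 14th (28 − 14).
Full months from March 2031 through December 2034 contribute their day counts.
Then 30 days into January 2035.
Total: 14 + 31 + 30 + 31 + 30 + 31 + 31 + 30 + 31 + 30 + 31 + 31 + 29 + 31 + 30 + 31 + 30 + 31 + 31 + 30 + 31 + 30 + 31 + 31 + 28 + 31 + 30 + 31 + 30 + 31 + 31 + 30 + 31 + 30 + 31 + 31 + 28 + 31 + 30 + 31 + 30 + 31 + 31 + 30 + 31 + 30 + 31 + 30 = 1446.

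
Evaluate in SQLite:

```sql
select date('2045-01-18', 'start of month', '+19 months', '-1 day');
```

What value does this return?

2046-07-31

`start of month` rewinds 2045-01-18 to 2045-01-01.
Adding +19 months to 2045-01-01 gives 2046-08-01.
Going back 1 day from 2046-08-01 reaches 2046-07-31 (last day of July, 31 days).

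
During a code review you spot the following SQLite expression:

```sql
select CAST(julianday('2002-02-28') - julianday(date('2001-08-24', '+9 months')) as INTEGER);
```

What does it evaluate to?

Adding +9 months to 2001-08-24 gives 2002-05-24.
0 days remain in February 2002 after the 28th (28 − 28).
March 2002: 31 days.
April 2002: 30 days.
Then 24 days into May 2002.
Total: 0 + 31 + 30 + 24 = 85.
The subtraction is earlier − later, so the result is −85 → -85.

-85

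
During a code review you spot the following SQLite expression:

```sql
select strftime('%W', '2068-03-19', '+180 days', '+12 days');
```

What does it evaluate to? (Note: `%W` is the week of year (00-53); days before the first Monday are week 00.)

First apply '+180 days', '+12 days': 2068-03-19 → 2068-09-27.
2068-09-27 is a Thursday. SQLite's %W counts Mondays since the year started; the result is 39.

39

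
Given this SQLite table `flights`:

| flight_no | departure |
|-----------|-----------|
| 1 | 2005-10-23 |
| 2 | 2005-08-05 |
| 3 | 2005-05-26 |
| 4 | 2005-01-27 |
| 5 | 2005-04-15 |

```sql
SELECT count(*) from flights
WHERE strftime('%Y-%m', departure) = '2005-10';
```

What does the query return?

1

Rows with year-month 2005-10: 2005-10-23 → 1.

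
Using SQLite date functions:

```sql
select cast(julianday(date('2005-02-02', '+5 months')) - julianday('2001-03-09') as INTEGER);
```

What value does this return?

Adding +5 months to 2005-02-02 gives 2005-07-02.
22 days remain in March 2001 after the 9th (31 − 9).
Full months from April 2001 through June 2005 contribute their day counts.
Then 2 days into July 2005.
Total: 22 + 30 + 31 + 30 + 31 + 31 + 30 + 31 + 30 + 31 + 31 + 28 + 31 + 30 + 31 + 30 + 31 + 31 + 30 + 31 + 30 + 31 + 31 + 28 + 31 + 30 + 31 + 30 + 31 + 31 + 30 + 31 + 30 + 31 + 31 + 29 + 31 + 30 + 31 + 30 + 31 + 31 + 30 + 31 + 30 + 31 + 31 + 28 + 31 + 30 + 31 + 30 + 2 = 1576.

1576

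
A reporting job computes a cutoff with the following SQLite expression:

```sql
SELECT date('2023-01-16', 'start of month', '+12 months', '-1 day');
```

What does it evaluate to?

`start of month` rewinds 2023-01-16 to 2023-01-01.
Adding +12 months to 2023-01-01 gives 2024-01-01.
Going back 1 day from 2024-01-01 reaches 2023-12-31 (last day of December, 31 days).

2023-12-31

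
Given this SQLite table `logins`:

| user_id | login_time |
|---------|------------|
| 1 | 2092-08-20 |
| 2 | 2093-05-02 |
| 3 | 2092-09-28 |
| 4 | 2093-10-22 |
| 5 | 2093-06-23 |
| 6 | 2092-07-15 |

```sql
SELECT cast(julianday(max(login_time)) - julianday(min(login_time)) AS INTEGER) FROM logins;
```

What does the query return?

464

MIN = 2092-07-15, MAX = 2093-10-22.
16 days remain in July 2092 after the 15th (31 − 15).
Full months from August 2092 through September 2093 contribute their day counts.
Then 22 days into October 2093.
Total: 16 + 31 + 30 + 31 + 30 + 31 + 31 + 28 + 31 + 30 + 31 + 30 + 31 + 31 + 30 + 22 = 464.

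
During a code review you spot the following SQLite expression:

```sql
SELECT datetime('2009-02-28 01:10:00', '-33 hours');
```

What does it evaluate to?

2009-02-26 16:10:00

-33 hours from 2009-02-28 01:10:00 is 2009-02-26 16:10:00 (crosses midnight).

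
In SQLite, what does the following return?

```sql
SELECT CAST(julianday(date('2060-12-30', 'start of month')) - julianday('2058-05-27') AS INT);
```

`start of month` rewinds 2060-12-30 to 2060-12-01.
4 days remain in May 2058 after the 27th (31 − 27).
Full months from June 2058 through November 2060 contribute their day counts.
Then 1 day into December 2060.
Total: 4 + 30 + 31 + 31 + 30 + 31 + 30 + 31 + 31 + 28 + 31 + 30 + 31 + 30 + 31 + 31 + 30 + 31 + 30 + 31 + 31 + 29 + 31 + 30 + 31 + 30 + 31 + 31 + 30 + 31 + 30 + 1 = 919.

919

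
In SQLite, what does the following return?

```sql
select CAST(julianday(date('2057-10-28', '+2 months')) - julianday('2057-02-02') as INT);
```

Adding +2 months to 2057-10-28 gives 2057-12-28.
26 days remain in February 2057 after the 2nd (28 − 2).
Full months from March 2057 through November 2057 contribute their day counts.
Then 28 days into December 2057.
Total: 26 + 31 + 30 + 31 + 30 + 31 + 31 + 30 + 31 + 30 + 28 = 329.

329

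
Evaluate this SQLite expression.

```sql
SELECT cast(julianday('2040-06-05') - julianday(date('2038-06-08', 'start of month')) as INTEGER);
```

735

`start of month` rewinds 2038-06-08 to 2038-06-01.
29 days remain in June 2038 after the 1st (30 − 1).
Full months from July 2038 through May 2040 contribute their day counts.
Then 5 days into June 2040.
Total: 29 + 31 + 31 + 30 + 31 + 30 + 31 + 31 + 28 + 31 + 30 + 31 + 30 + 31 + 31 + 30 + 31 + 30 + 31 + 31 + 29 + 31 + 30 + 31 + 5 = 735.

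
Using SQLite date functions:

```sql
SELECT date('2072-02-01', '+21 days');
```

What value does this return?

Advancing 21 more days within February lands on 2072-02-22.

2072-02-22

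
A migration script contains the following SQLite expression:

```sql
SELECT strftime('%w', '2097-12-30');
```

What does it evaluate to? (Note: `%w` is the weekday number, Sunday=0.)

1

2097-12-30 is a Monday; with Sunday=0 that is 1.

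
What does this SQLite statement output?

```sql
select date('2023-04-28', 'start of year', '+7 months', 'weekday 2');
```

`start of year` rewinds 2023-04-28 to 2023-01-01.
Adding +7 months to 2023-01-01 gives 2023-08-01.
`weekday 2` advances to the next Tuesday; 2023-08-01 is already a Tuesday, so it stays at 2023-08-01.

2023-08-01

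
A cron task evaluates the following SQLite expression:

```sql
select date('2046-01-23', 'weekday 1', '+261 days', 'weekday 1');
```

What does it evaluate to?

2046-10-22

`weekday 1` advances to the next Monday; 2046-01-23 is a Tuesday, so it moves forward to 2046-01-29.
Applying '+261 days' to 2046-01-29: counting 261 days forward gives 2046-10-17.
`weekday 1` advances to the next Monday; 2046-10-17 is a Wednesday, so it moves forward to 2046-10-22.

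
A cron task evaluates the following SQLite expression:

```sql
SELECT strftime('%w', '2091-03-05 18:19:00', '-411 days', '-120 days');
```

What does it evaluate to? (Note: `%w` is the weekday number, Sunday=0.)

First apply '-411 days', '-120 days': 2091-03-05 18:19:00 → 2089-09-20 18:19:00.
2089-09-20 is a Tuesday; with Sunday=0 that is 2.

2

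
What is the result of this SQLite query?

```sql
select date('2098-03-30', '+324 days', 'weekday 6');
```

Applying '+324 days' to 2098-03-30: counting 324 days forward gives 2099-02-17.
`weekday 6` advances to the next Saturday; 2099-02-17 is a Tuesday, so it moves forward to 2099-02-21.

2099-02-21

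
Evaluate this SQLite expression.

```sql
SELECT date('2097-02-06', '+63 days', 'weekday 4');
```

Applying '+63 days' to 2097-02-06: counting 63 days forward gives 2097-04-10.
`weekday 4` advances to the next Thursday; 2097-04-10 is a Wednesday, so it moves forward to 2097-04-11.

2097-04-11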